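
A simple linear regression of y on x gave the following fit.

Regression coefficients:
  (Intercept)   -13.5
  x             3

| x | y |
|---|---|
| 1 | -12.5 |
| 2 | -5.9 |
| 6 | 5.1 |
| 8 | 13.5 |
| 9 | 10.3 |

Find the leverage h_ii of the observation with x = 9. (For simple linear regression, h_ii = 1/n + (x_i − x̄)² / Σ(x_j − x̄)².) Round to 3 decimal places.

h = 0.484

x̄ = (1 + 2 + 6 + 8 + 9)/5 = 5.2
Σ(x − x̄)² = 17.64 + 10.24 + 0.64 + 7.84 + 14.44 = 50.8
h = 1/5 + (3.8)²/50.8 = 0.2 + 0.284252 = 0.484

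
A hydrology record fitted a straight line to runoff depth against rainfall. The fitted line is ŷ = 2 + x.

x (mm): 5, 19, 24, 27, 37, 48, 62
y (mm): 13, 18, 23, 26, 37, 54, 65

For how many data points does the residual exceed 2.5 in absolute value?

x=5: ŷ = 2 + 5 = 7; r = 13 − 7 = 6
x=19: ŷ = 2 + 19 = 21; r = 18 − 21 = -3
x=24: ŷ = 2 + 24 = 26; r = 23 − 26 = -3
x=27: ŷ = 2 + 27 = 29; r = 26 − 29 = -3
x=37: ŷ = 2 + 37 = 39; r = 37 − 39 = -2
x=48: ŷ = 2 + 48 = 50; r = 54 − 50 = 4
x=62: ŷ = 2 + 62 = 64; r = 65 − 64 = 1
|r| > 2.5: x=5 (|r|=6), x=19 (|r|=3), x=24 (|r|=3), x=27 (|r|=3), x=48 (|r|=4) → 5

5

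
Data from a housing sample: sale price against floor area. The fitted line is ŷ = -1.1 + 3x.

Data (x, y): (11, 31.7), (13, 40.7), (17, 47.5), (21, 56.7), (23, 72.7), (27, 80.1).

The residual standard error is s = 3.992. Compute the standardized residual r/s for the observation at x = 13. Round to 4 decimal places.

0.7014

ŷ = -1.1 + 3·13 = 37.9
r = 40.7 − 37.9 = 2.8
r/s = 2.8 / 3.992 = 0.7014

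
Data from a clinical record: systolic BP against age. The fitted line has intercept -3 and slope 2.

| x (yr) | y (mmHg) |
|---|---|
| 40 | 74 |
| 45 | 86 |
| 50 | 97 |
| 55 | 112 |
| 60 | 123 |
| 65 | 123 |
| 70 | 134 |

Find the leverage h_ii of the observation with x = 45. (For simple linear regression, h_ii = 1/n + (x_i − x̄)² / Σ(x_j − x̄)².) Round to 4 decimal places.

h = 0.2857

x̄ = (40 + 45 + 50 + 55 + 60 + 65 + 70)/7 = 55
Σ(x − x̄)² = 225 + 100 + 25 + 0 + 25 + 100 + 225 = 700
h = 1/7 + (-10)²/700 = 0.142857 + 0.142857 = 0.2857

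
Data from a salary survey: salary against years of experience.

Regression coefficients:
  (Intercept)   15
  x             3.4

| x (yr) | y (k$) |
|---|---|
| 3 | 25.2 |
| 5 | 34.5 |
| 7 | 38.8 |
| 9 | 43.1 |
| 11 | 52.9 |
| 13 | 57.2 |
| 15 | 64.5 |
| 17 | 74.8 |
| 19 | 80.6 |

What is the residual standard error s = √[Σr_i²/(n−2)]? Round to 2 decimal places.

x=3: ŷ = 15 + 3.4·3 = 25.2; r = 25.2 − 25.2 = 0
x=5: ŷ = 15 + 3.4·5 = 32; r = 34.5 − 32 = 2.5
x=7: ŷ = 15 + 3.4·7 = 38.8; r = 38.8 − 38.8 = 0
x=9: ŷ = 15 + 3.4·9 = 45.6; r = 43.1 − 45.6 = -2.5
x=11: ŷ = 15 + 3.4·11 = 52.4; r = 52.9 − 52.4 = 0.5
x=13: ŷ = 15 + 3.4·13 = 59.2; r = 57.2 − 59.2 = -2
x=15: ŷ = 15 + 3.4·15 = 66; r = 64.5 − 66 = -1.5
x=17: ŷ = 15 + 3.4·17 = 72.8; r = 74.8 − 72.8 = 2
x=19: ŷ = 15 + 3.4·19 = 79.6; r = 80.6 − 79.6 = 1
SSE = 0 + 6.25 + 0 + 6.25 + 0.25 + 4 + 2.25 + 4 + 1 = 24
s = √(24/7) = √3.42857 ≈ 1.85

s = 1.85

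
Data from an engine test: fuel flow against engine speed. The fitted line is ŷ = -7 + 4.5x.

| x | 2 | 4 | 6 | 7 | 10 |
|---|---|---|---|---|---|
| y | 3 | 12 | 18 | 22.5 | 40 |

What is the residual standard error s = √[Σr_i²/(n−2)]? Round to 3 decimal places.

x=2: ŷ = -7 + 4.5·2 = 2; r = 3 − 2 = 1
x=4: ŷ = -7 + 4.5·4 = 11; r = 12 − 11 = 1
x=6: ŷ = -7 + 4.5·6 = 20; r = 18 − 20 = -2
x=7: ŷ = -7 + 4.5·7 = 24.5; r = 22.5 − 24.5 = -2
x=10: ŷ = -7 + 4.5·10 = 38; r = 40 − 38 = 2
SSE = 1 + 1 + 4 + 4 + 4 = 14
s = √(14/3) = √4.66667 ≈ 2.160

s = 2.160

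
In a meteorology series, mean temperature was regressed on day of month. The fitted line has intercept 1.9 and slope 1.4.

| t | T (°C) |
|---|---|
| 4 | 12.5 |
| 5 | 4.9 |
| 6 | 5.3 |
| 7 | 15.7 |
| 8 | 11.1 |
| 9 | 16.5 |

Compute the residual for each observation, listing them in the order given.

t=4: T̂ = 1.9 + 1.4·4 = 7.5; e = 12.5 − 7.5 = 5
t=5: T̂ = 1.9 + 1.4·5 = 8.9; e = 4.9 − 8.9 = -4
t=6: T̂ = 1.9 + 1.4·6 = 10.3; e = 5.3 − 10.3 = -5
t=7: T̂ = 1.9 + 1.4·7 = 11.7; e = 15.7 − 11.7 = 4
t=8: T̂ = 1.9 + 1.4·8 = 13.1; e = 11.1 − 13.1 = -2
t=9: T̂ = 1.9 + 1.4·9 = 14.5; e = 16.5 − 14.5 = 2

5, -4, -5, 4, -2, 2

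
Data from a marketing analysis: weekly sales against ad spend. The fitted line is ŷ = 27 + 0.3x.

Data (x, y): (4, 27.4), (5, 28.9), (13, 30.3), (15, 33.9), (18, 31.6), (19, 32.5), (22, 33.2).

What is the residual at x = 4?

e = -0.8

ŷ = 27 + 0.3·4 = 28.2
e = 27.4 − 28.2 = -0.8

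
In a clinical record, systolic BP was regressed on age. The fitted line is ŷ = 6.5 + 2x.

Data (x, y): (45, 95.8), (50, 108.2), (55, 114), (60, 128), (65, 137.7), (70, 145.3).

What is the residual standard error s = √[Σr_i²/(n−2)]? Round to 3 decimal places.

x=45: ŷ = 6.5 + 2·45 = 96.5; r = 95.8 − 96.5 = -0.7
x=50: ŷ = 6.5 + 2·50 = 106.5; r = 108.2 − 106.5 = 1.7
x=55: ŷ = 6.5 + 2·55 = 116.5; r = 114 − 116.5 = -2.5
x=60: ŷ = 6.5 + 2·60 = 126.5; r = 128 − 126.5 = 1.5
x=65: ŷ = 6.5 + 2·65 = 136.5; r = 137.7 − 136.5 = 1.2
x=70: ŷ = 6.5 + 2·70 = 146.5; r = 145.3 − 146.5 = -1.2
SSE = 0.49 + 2.89 + 6.25 + 2.25 + 1.44 + 1.44 = 14.76
s = √(14.76/4) = √3.69 ≈ 1.921

s = 1.921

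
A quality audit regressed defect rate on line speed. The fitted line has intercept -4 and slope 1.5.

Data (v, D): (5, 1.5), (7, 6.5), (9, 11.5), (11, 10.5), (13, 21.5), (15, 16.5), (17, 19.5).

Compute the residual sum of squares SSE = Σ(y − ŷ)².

SSE = 56

v=5: D̂ = -4 + 1.5·5 = 3.5; e = 1.5 − 3.5 = -2
v=7: D̂ = -4 + 1.5·7 = 6.5; e = 6.5 − 6.5 = 0
v=9: D̂ = -4 + 1.5·9 = 9.5; e = 11.5 − 9.5 = 2
v=11: D̂ = -4 + 1.5·11 = 12.5; e = 10.5 − 12.5 = -2
v=13: D̂ = -4 + 1.5·13 = 15.5; e = 21.5 − 15.5 = 6
v=15: D̂ = -4 + 1.5·15 = 18.5; e = 16.5 − 18.5 = -2
v=17: D̂ = -4 + 1.5·17 = 21.5; e = 19.5 − 21.5 = -2
SSE = 4 + 0 + 4 + 4 + 36 + 4 + 4 = 56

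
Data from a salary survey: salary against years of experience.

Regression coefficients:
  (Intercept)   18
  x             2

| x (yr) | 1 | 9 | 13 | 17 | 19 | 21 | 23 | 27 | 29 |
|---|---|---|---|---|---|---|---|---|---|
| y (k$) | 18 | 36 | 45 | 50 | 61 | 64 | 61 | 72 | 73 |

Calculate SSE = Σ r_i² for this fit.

SSE = 68

x=1: ŷ = 18 + 2·1 = 20; r = 18 − 20 = -2
x=9: ŷ = 18 + 2·9 = 36; r = 36 − 36 = 0
x=13: ŷ = 18 + 2·13 = 44; r = 45 − 44 = 1
x=17: ŷ = 18 + 2·17 = 52; r = 50 − 52 = -2
x=19: ŷ = 18 + 2·19 = 56; r = 61 − 56 = 5
x=21: ŷ = 18 + 2·21 = 60; r = 64 − 60 = 4
x=23: ŷ = 18 + 2·23 = 64; r = 61 − 64 = -3
x=27: ŷ = 18 + 2·27 = 72; r = 72 − 72 = 0
x=29: ŷ = 18 + 2·29 = 76; r = 73 − 76 = -3
SSE = 4 + 0 + 1 + 4 + 25 + 16 + 9 + 0 + 9 = 68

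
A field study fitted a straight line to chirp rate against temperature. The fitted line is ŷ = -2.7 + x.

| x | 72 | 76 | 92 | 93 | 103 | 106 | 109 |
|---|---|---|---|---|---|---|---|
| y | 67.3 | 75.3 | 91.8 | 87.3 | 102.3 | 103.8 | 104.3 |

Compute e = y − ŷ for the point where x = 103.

e = 2

ŷ = -2.7 + 103 = 100.3
e = 102.3 − 100.3 = 2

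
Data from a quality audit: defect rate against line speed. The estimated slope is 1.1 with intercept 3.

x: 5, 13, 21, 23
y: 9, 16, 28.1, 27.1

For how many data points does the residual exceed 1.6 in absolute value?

1

x=5: ŷ = 3 + 1.1·5 = 8.5; r = 9 − 8.5 = 0.5
x=13: ŷ = 3 + 1.1·13 = 17.3; r = 16 − 17.3 = -1.3
x=21: ŷ = 3 + 1.1·21 = 26.1; r = 28.1 − 26.1 = 2
x=23: ŷ = 3 + 1.1·23 = 28.3; r = 27.1 − 28.3 = -1.2
|r| > 1.6: x=21 (|r|=2) → 1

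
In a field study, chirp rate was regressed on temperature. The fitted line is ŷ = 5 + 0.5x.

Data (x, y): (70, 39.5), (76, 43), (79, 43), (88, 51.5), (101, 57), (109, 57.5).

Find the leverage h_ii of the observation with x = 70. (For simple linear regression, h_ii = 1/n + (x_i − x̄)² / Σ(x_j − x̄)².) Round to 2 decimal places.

x̄ = (70 + 76 + 79 + 88 + 101 + 109)/6 = 87.1667
Σ(x − x̄)² = 294.694 + 124.694 + 66.6944 + 0.694444 + 191.361 + 476.694 = 1154.83
h = 1/6 + (-17.1667)²/1154.83 = 0.166667 + 0.255184 = 0.42

h = 0.42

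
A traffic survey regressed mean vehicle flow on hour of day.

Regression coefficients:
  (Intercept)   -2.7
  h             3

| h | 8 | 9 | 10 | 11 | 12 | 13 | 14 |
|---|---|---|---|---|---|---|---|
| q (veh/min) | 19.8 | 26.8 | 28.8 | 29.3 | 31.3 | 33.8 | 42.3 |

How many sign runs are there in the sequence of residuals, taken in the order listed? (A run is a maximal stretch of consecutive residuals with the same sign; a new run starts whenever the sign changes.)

4 runs

h=8: q̂ = -2.7 + 3·8 = 21.3; r = 19.8 − 21.3 = -1.5
h=9: q̂ = -2.7 + 3·9 = 24.3; r = 26.8 − 24.3 = 2.5
h=10: q̂ = -2.7 + 3·10 = 27.3; r = 28.8 − 27.3 = 1.5
h=11: q̂ = -2.7 + 3·11 = 30.3; r = 29.3 − 30.3 = -1
h=12: q̂ = -2.7 + 3·12 = 33.3; r = 31.3 − 33.3 = -2
h=13: q̂ = -2.7 + 3·13 = 36.3; r = 33.8 − 36.3 = -2.5
h=14: q̂ = -2.7 + 3·14 = 39.3; r = 42.3 − 39.3 = 3
Signs: − + + − − − +
Runs: −×1, +×2, −×3, +×1 → 4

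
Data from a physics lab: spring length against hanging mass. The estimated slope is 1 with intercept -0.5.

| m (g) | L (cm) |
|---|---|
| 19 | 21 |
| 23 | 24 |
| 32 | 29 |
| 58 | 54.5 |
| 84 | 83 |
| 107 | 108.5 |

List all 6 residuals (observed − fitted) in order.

m=19: L̂ = -0.5 + 19 = 18.5; r = 21 − 18.5 = 2.5
m=23: L̂ = -0.5 + 23 = 22.5; r = 24 − 22.5 = 1.5
m=32: L̂ = -0.5 + 32 = 31.5; r = 29 − 31.5 = -2.5
m=58: L̂ = -0.5 + 58 = 57.5; r = 54.5 − 57.5 = -3
m=84: L̂ = -0.5 + 84 = 83.5; r = 83 − 83.5 = -0.5
m=107: L̂ = -0.5 + 107 = 106.5; r = 108.5 − 106.5 = 2

2.5, 1.5, -2.5, -3, -0.5, 2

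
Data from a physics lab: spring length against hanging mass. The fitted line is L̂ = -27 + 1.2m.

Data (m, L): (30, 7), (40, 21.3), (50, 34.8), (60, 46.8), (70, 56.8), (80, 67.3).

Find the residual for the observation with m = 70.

r = -0.2

L̂ = -27 + 1.2·70 = 57
r = 56.8 − 57 = -0.2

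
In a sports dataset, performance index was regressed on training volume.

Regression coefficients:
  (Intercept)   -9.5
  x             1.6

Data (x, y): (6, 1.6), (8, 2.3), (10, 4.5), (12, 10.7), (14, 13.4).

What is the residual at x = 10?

r = -2

ŷ = -9.5 + 1.6·10 = 6.5
r = 4.5 − 6.5 = -2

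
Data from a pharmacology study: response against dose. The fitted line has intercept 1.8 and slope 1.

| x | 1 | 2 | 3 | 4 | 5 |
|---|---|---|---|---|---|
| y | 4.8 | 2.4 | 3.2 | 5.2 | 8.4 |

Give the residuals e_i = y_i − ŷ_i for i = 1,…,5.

2, -1.4, -1.6, -0.6, 1.6

x=1: ŷ = 1.8 + 1 = 2.8; e = 4.8 − 2.8 = 2
x=2: ŷ = 1.8 + 2 = 3.8; e = 2.4 − 3.8 = -1.4
x=3: ŷ = 1.8 + 3 = 4.8; e = 3.2 − 4.8 = -1.6
x=4: ŷ = 1.8 + 4 = 5.8; e = 5.2 − 5.8 = -0.6
x=5: ŷ = 1.8 + 5 = 6.8; e = 8.4 − 6.8 = 1.6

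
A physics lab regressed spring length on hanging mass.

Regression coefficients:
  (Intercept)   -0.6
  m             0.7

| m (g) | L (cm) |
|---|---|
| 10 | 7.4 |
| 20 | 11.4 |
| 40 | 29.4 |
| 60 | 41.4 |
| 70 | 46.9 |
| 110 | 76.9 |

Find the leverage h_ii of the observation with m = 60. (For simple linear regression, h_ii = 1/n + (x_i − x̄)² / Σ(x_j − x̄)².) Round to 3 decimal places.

h = 0.177

m̄ = (10 + 20 + 40 + 60 + 70 + 110)/6 = 51.6667
Σ(m − m̄)² = 1736.11 + 1002.78 + 136.111 + 69.4444 + 336.111 + 3402.78 = 6683.33
h = 1/6 + (8.33333)²/6683.33 = 0.166667 + 0.0103907 = 0.177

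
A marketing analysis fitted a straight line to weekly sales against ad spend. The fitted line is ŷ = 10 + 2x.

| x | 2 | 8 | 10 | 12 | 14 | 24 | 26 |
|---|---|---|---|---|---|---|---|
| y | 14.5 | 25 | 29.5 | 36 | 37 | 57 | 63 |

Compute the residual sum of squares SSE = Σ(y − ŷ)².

SSE = 8.5

x=2: ŷ = 10 + 2·2 = 14; e = 14.5 − 14 = 0.5
x=8: ŷ = 10 + 2·8 = 26; e = 25 − 26 = -1
x=10: ŷ = 10 + 2·10 = 30; e = 29.5 − 30 = -0.5
x=12: ŷ = 10 + 2·12 = 34; e = 36 − 34 = 2
x=14: ŷ = 10 + 2·14 = 38; e = 37 − 38 = -1
x=24: ŷ = 10 + 2·24 = 58; e = 57 − 58 = -1
x=26: ŷ = 10 + 2·26 = 62; e = 63 − 62 = 1
SSE = 0.25 + 1 + 0.25 + 4 + 1 + 1 + 1 = 8.5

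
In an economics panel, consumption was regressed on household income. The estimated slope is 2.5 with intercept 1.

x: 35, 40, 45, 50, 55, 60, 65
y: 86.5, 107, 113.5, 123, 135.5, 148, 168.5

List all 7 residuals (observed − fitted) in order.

-2, 6, 0, -3, -3, -3, 5

x=35: ŷ = 1 + 2.5·35 = 88.5; r = 86.5 − 88.5 = -2
x=40: ŷ = 1 + 2.5·40 = 101; r = 107 − 101 = 6
x=45: ŷ = 1 + 2.5·45 = 113.5; r = 113.5 − 113.5 = 0
x=50: ŷ = 1 + 2.5·50 = 126; r = 123 − 126 = -3
x=55: ŷ = 1 + 2.5·55 = 138.5; r = 135.5 − 138.5 = -3
x=60: ŷ = 1 + 2.5·60 = 151; r = 148 − 151 = -3
x=65: ŷ = 1 + 2.5·65 = 163.5; r = 168.5 − 163.5 = 5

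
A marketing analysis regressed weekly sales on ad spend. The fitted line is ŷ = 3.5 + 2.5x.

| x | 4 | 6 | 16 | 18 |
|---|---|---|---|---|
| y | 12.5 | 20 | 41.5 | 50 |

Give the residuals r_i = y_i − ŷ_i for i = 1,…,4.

x=4: ŷ = 3.5 + 2.5·4 = 13.5; r = 12.5 − 13.5 = -1
x=6: ŷ = 3.5 + 2.5·6 = 18.5; r = 20 − 18.5 = 1.5
x=16: ŷ = 3.5 + 2.5·16 = 43.5; r = 41.5 − 43.5 = -2
x=18: ŷ = 3.5 + 2.5·18 = 48.5; r = 50 − 48.5 = 1.5

-1, 1.5, -2, 1.5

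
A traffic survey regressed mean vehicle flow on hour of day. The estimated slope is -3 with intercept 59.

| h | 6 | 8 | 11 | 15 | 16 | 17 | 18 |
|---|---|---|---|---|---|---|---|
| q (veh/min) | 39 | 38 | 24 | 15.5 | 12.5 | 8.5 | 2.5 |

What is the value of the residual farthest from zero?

h=6: q̂ = 59 − 3·6 = 41; e = 39 − 41 = -2
h=8: q̂ = 59 − 3·8 = 35; e = 38 − 35 = 3
h=11: q̂ = 59 − 3·11 = 26; e = 24 − 26 = -2
h=15: q̂ = 59 − 3·15 = 14; e = 15.5 − 14 = 1.5
h=16: q̂ = 59 − 3·16 = 11; e = 12.5 − 11 = 1.5
h=17: q̂ = 59 − 3·17 = 8; e = 8.5 − 8 = 0.5
h=18: q̂ = 59 − 3·18 = 5; e = 2.5 − 5 = -2.5
Largest |e| is 3 at h = 8, residual 3.

e = 3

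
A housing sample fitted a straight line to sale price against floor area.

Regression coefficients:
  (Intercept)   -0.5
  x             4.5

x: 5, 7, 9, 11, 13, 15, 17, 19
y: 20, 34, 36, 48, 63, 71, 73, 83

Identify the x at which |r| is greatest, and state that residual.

x = 13, r = 5

x=5: ŷ = -0.5 + 4.5·5 = 22; r = 20 − 22 = -2
x=7: ŷ = -0.5 + 4.5·7 = 31; r = 34 − 31 = 3
x=9: ŷ = -0.5 + 4.5·9 = 40; r = 36 − 40 = -4
x=11: ŷ = -0.5 + 4.5·11 = 49; r = 48 − 49 = -1
x=13: ŷ = -0.5 + 4.5·13 = 58; r = 63 − 58 = 5
x=15: ŷ = -0.5 + 4.5·15 = 67; r = 71 − 67 = 4
x=17: ŷ = -0.5 + 4.5·17 = 76; r = 73 − 76 = -3
x=19: ŷ = -0.5 + 4.5·19 = 85; r = 83 − 85 = -2
Largest |r| is 5 at x = 13, residual 5.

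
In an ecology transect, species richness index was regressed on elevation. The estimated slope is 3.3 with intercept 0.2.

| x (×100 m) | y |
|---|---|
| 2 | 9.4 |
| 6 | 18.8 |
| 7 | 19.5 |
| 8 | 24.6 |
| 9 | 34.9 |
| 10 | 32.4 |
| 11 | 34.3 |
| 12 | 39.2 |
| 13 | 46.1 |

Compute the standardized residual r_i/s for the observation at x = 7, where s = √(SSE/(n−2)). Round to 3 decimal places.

-1.233

x=2: ŷ = 0.2 + 3.3·2 = 6.8; r = 9.4 − 6.8 = 2.6
x=6: ŷ = 0.2 + 3.3·6 = 20; r = 18.8 − 20 = -1.2
x=7: ŷ = 0.2 + 3.3·7 = 23.3; r = 19.5 − 23.3 = -3.8
x=8: ŷ = 0.2 + 3.3·8 = 26.6; r = 24.6 − 26.6 = -2
x=9: ŷ = 0.2 + 3.3·9 = 29.9; r = 34.9 − 29.9 = 5
x=10: ŷ = 0.2 + 3.3·10 = 33.2; r = 32.4 − 33.2 = -0.8
x=11: ŷ = 0.2 + 3.3·11 = 36.5; r = 34.3 − 36.5 = -2.2
x=12: ŷ = 0.2 + 3.3·12 = 39.8; r = 39.2 − 39.8 = -0.6
x=13: ŷ = 0.2 + 3.3·13 = 43.1; r = 46.1 − 43.1 = 3
SSE = 6.76 + 1.44 + 14.44 + 4 + 25 + 0.64 + 4.84 + 0.36 + 9 = 66.48
s = √(66.48/7) = 3.08174
r/s = -3.8 / 3.08174 = -1.233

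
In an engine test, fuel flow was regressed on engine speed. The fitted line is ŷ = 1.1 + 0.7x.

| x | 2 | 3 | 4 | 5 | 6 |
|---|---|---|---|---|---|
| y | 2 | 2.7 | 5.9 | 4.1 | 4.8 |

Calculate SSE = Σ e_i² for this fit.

x=2: ŷ = 1.1 + 0.7·2 = 2.5; e = 2 − 2.5 = -0.5
x=3: ŷ = 1.1 + 0.7·3 = 3.2; e = 2.7 − 3.2 = -0.5
x=4: ŷ = 1.1 + 0.7·4 = 3.9; e = 5.9 − 3.9 = 2
x=5: ŷ = 1.1 + 0.7·5 = 4.6; e = 4.1 − 4.6 = -0.5
x=6: ŷ = 1.1 + 0.7·6 = 5.3; e = 4.8 − 5.3 = -0.5
SSE = 0.25 + 0.25 + 4 + 0.25 + 0.25 = 5

SSE = 5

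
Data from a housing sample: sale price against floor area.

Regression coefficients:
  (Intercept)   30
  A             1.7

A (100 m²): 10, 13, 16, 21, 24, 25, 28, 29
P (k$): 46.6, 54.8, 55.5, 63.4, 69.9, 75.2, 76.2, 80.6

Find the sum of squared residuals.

SSE = 27.38

A=10: ŷ = 30 + 1.7·10 = 47; r = 46.6 − 47 = -0.4
A=13: ŷ = 30 + 1.7·13 = 52.1; r = 54.8 − 52.1 = 2.7
A=16: ŷ = 30 + 1.7·16 = 57.2; r = 55.5 − 57.2 = -1.7
A=21: ŷ = 30 + 1.7·21 = 65.7; r = 63.4 − 65.7 = -2.3
A=24: ŷ = 30 + 1.7·24 = 70.8; r = 69.9 − 70.8 = -0.9
A=25: ŷ = 30 + 1.7·25 = 72.5; r = 75.2 − 72.5 = 2.7
A=28: ŷ = 30 + 1.7·28 = 77.6; r = 76.2 − 77.6 = -1.4
A=29: ŷ = 30 + 1.7·29 = 79.3; r = 80.6 − 79.3 = 1.3
SSE = 0.16 + 7.29 + 2.89 + 5.29 + 0.81 + 7.29 + 1.96 + 1.69 = 27.38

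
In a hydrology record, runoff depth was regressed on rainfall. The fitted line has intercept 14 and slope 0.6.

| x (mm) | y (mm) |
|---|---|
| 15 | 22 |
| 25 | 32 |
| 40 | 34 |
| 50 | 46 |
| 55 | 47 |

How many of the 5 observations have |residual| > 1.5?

x=15: ŷ = 14 + 0.6·15 = 23; r = 22 − 23 = -1
x=25: ŷ = 14 + 0.6·25 = 29; r = 32 − 29 = 3
x=40: ŷ = 14 + 0.6·40 = 38; r = 34 − 38 = -4
x=50: ŷ = 14 + 0.6·50 = 44; r = 46 − 44 = 2
x=55: ŷ = 14 + 0.6·55 = 47; r = 47 − 47 = 0
|r| > 1.5: x=25 (|r|=3), x=40 (|r|=4), x=50 (|r|=2) → 3

3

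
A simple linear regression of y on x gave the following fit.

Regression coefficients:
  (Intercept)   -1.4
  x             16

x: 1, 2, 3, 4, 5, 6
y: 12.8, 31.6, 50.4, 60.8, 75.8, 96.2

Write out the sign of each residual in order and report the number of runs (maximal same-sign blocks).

4 runs

x=1: ŷ = -1.4 + 16·1 = 14.6; r = 12.8 − 14.6 = -1.8
x=2: ŷ = -1.4 + 16·2 = 30.6; r = 31.6 − 30.6 = 1
x=3: ŷ = -1.4 + 16·3 = 46.6; r = 50.4 − 46.6 = 3.8
x=4: ŷ = -1.4 + 16·4 = 62.6; r = 60.8 − 62.6 = -1.8
x=5: ŷ = -1.4 + 16·5 = 78.6; r = 75.8 − 78.6 = -2.8
x=6: ŷ = -1.4 + 16·6 = 94.6; r = 96.2 − 94.6 = 1.6
Signs: − + + − − +
Runs: −×1, +×2, −×2, +×1 → 4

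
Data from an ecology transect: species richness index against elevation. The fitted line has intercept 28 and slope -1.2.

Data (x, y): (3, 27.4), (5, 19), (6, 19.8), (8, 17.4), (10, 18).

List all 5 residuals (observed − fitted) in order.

x=3: ŷ = 28 − 1.2·3 = 24.4; r = 27.4 − 24.4 = 3
x=5: ŷ = 28 − 1.2·5 = 22; r = 19 − 22 = -3
x=6: ŷ = 28 − 1.2·6 = 20.8; r = 19.8 − 20.8 = -1
x=8: ŷ = 28 − 1.2·8 = 18.4; r = 17.4 − 18.4 = -1
x=10: ŷ = 28 − 1.2·10 = 16; r = 18 − 16 = 2

3, -3, -1, -1, 2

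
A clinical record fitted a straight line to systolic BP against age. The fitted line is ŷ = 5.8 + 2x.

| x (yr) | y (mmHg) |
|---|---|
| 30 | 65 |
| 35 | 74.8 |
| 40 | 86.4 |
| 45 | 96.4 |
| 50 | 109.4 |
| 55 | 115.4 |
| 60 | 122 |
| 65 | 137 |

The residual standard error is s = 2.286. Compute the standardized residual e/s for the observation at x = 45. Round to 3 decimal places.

ŷ = 5.8 + 2·45 = 95.8
e = 96.4 − 95.8 = 0.6
e/s = 0.6 / 2.286 = 0.262

0.262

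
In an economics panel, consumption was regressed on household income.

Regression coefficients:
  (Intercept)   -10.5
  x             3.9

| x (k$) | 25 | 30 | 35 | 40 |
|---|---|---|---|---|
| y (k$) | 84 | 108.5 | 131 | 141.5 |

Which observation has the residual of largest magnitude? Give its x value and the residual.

x = 35, r = 5

x=25: ŷ = -10.5 + 3.9·25 = 87; r = 84 − 87 = -3
x=30: ŷ = -10.5 + 3.9·30 = 106.5; r = 108.5 − 106.5 = 2
x=35: ŷ = -10.5 + 3.9·35 = 126; r = 131 − 126 = 5
x=40: ŷ = -10.5 + 3.9·40 = 145.5; r = 141.5 − 145.5 = -4
Largest |r| is 5 at x = 35, residual 5.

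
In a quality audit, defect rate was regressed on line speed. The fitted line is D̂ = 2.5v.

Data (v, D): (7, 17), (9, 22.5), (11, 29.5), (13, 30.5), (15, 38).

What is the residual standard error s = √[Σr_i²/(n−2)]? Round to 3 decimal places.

s = 1.683

v=7: D̂ = 2.5·7 = 17.5; r = 17 − 17.5 = -0.5
v=9: D̂ = 2.5·9 = 22.5; r = 22.5 − 22.5 = 0
v=11: D̂ = 2.5·11 = 27.5; r = 29.5 − 27.5 = 2
v=13: D̂ = 2.5·13 = 32.5; r = 30.5 − 32.5 = -2
v=15: D̂ = 2.5·15 = 37.5; r = 38 − 37.5 = 0.5
SSE = 0.25 + 0 + 4 + 4 + 0.25 = 8.5
s = √(8.5/3) = √2.83333 ≈ 1.683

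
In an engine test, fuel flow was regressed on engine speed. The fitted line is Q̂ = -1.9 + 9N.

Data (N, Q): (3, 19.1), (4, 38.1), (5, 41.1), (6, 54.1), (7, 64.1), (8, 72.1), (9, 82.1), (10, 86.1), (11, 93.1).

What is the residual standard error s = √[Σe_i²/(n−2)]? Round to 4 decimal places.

N=3: Q̂ = -1.9 + 9·3 = 25.1; e = 19.1 − 25.1 = -6
N=4: Q̂ = -1.9 + 9·4 = 34.1; e = 38.1 − 34.1 = 4
N=5: Q̂ = -1.9 + 9·5 = 43.1; e = 41.1 − 43.1 = -2
N=6: Q̂ = -1.9 + 9·6 = 52.1; e = 54.1 − 52.1 = 2
N=7: Q̂ = -1.9 + 9·7 = 61.1; e = 64.1 − 61.1 = 3
N=8: Q̂ = -1.9 + 9·8 = 70.1; e = 72.1 − 70.1 = 2
N=9: Q̂ = -1.9 + 9·9 = 79.1; e = 82.1 − 79.1 = 3
N=10: Q̂ = -1.9 + 9·10 = 88.1; e = 86.1 − 88.1 = -2
N=11: Q̂ = -1.9 + 9·11 = 97.1; e = 93.1 − 97.1 = -4
SSE = 36 + 16 + 4 + 4 + 9 + 4 + 9 + 4 + 16 = 102
s = √(102/7) = √14.5714 ≈ 3.8173

s = 3.8173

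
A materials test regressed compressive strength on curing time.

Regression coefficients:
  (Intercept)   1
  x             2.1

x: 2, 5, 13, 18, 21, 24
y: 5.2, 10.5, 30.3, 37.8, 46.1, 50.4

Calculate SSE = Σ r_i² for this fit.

SSE = 8

x=2: ŷ = 1 + 2.1·2 = 5.2; r = 5.2 − 5.2 = 0
x=5: ŷ = 1 + 2.1·5 = 11.5; r = 10.5 − 11.5 = -1
x=13: ŷ = 1 + 2.1·13 = 28.3; r = 30.3 − 28.3 = 2
x=18: ŷ = 1 + 2.1·18 = 38.8; r = 37.8 − 38.8 = -1
x=21: ŷ = 1 + 2.1·21 = 45.1; r = 46.1 − 45.1 = 1
x=24: ŷ = 1 + 2.1·24 = 51.4; r = 50.4 − 51.4 = -1
SSE = 0 + 1 + 4 + 1 + 1 + 1 = 8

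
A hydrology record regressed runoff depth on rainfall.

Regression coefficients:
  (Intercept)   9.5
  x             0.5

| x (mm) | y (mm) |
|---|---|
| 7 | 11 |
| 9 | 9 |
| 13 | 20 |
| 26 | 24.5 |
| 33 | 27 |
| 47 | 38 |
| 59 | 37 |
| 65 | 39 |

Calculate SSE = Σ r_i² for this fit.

x=7: ŷ = 9.5 + 0.5·7 = 13; r = 11 − 13 = -2
x=9: ŷ = 9.5 + 0.5·9 = 14; r = 9 − 14 = -5
x=13: ŷ = 9.5 + 0.5·13 = 16; r = 20 − 16 = 4
x=26: ŷ = 9.5 + 0.5·26 = 22.5; r = 24.5 − 22.5 = 2
x=33: ŷ = 9.5 + 0.5·33 = 26; r = 27 − 26 = 1
x=47: ŷ = 9.5 + 0.5·47 = 33; r = 38 − 33 = 5
x=59: ŷ = 9.5 + 0.5·59 = 39; r = 37 − 39 = -2
x=65: ŷ = 9.5 + 0.5·65 = 42; r = 39 − 42 = -3
SSE = 4 + 25 + 16 + 4 + 1 + 25 + 4 + 9 = 88

SSE = 88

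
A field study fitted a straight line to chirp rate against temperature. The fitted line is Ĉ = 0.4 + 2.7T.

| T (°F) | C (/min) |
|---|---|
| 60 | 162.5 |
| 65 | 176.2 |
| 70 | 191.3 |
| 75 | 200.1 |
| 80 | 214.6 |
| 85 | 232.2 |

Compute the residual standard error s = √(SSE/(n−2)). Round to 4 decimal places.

T=60: Ĉ = 0.4 + 2.7·60 = 162.4; e = 162.5 − 162.4 = 0.1
T=65: Ĉ = 0.4 + 2.7·65 = 175.9; e = 176.2 − 175.9 = 0.3
T=70: Ĉ = 0.4 + 2.7·70 = 189.4; e = 191.3 − 189.4 = 1.9
T=75: Ĉ = 0.4 + 2.7·75 = 202.9; e = 200.1 − 202.9 = -2.8
T=80: Ĉ = 0.4 + 2.7·80 = 216.4; e = 214.6 − 216.4 = -1.8
T=85: Ĉ = 0.4 + 2.7·85 = 229.9; e = 232.2 − 229.9 = 2.3
SSE = 0.01 + 0.09 + 3.61 + 7.84 + 3.24 + 5.29 = 20.08
s = √(20.08/4) = √5.02 ≈ 2.2405

s = 2.2405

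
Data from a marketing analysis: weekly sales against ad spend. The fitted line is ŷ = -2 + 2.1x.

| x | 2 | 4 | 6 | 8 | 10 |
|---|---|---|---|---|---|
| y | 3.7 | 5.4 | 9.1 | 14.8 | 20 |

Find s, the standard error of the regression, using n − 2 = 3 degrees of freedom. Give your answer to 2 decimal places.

x=2: ŷ = -2 + 2.1·2 = 2.2; e = 3.7 − 2.2 = 1.5
x=4: ŷ = -2 + 2.1·4 = 6.4; e = 5.4 − 6.4 = -1
x=6: ŷ = -2 + 2.1·6 = 10.6; e = 9.1 − 10.6 = -1.5
x=8: ŷ = -2 + 2.1·8 = 14.8; e = 14.8 − 14.8 = 0
x=10: ŷ = -2 + 2.1·10 = 19; e = 20 − 19 = 1
SSE = 2.25 + 1 + 2.25 + 0 + 1 = 6.5
s = √(6.5/3) = √2.16667 ≈ 1.47

s = 1.47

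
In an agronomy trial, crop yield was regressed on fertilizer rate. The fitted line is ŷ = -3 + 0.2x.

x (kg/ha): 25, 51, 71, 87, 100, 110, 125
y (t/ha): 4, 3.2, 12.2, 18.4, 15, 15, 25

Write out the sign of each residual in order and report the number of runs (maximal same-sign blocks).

x=25: ŷ = -3 + 0.2·25 = 2; r = 4 − 2 = 2
x=51: ŷ = -3 + 0.2·51 = 7.2; r = 3.2 − 7.2 = -4
x=71: ŷ = -3 + 0.2·71 = 11.2; r = 12.2 − 11.2 = 1
x=87: ŷ = -3 + 0.2·87 = 14.4; r = 18.4 − 14.4 = 4
x=100: ŷ = -3 + 0.2·100 = 17; r = 15 − 17 = -2
x=110: ŷ = -3 + 0.2·110 = 19; r = 15 − 19 = -4
x=125: ŷ = -3 + 0.2·125 = 22; r = 25 − 22 = 3
Signs: + − + + − − +
Runs: +×1, −×1, +×2, −×2, +×1 → 5

5 runs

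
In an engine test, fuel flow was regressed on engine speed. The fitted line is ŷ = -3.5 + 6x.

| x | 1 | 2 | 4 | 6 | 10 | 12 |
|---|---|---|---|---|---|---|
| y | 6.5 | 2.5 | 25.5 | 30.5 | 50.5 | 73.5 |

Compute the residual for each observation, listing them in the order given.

4, -6, 5, -2, -6, 5

x=1: ŷ = -3.5 + 6·1 = 2.5; e = 6.5 − 2.5 = 4
x=2: ŷ = -3.5 + 6·2 = 8.5; e = 2.5 − 8.5 = -6
x=4: ŷ = -3.5 + 6·4 = 20.5; e = 25.5 − 20.5 = 5
x=6: ŷ = -3.5 + 6·6 = 32.5; e = 30.5 − 32.5 = -2
x=10: ŷ = -3.5 + 6·10 = 56.5; e = 50.5 − 56.5 = -6
x=12: ŷ = -3.5 + 6·12 = 68.5; e = 73.5 − 68.5 = 5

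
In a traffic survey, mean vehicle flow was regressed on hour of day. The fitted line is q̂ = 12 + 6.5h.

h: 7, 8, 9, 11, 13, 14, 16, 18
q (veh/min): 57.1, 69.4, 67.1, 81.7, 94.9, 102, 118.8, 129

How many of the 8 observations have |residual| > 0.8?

h=7: q̂ = 12 + 6.5·7 = 57.5; e = 57.1 − 57.5 = -0.4
h=8: q̂ = 12 + 6.5·8 = 64; e = 69.4 − 64 = 5.4
h=9: q̂ = 12 + 6.5·9 = 70.5; e = 67.1 − 70.5 = -3.4
h=11: q̂ = 12 + 6.5·11 = 83.5; e = 81.7 − 83.5 = -1.8
h=13: q̂ = 12 + 6.5·13 = 96.5; e = 94.9 − 96.5 = -1.6
h=14: q̂ = 12 + 6.5·14 = 103; e = 102 − 103 = -1
h=16: q̂ = 12 + 6.5·16 = 116; e = 118.8 − 116 = 2.8
h=18: q̂ = 12 + 6.5·18 = 129; e = 129 − 129 = 0
|e| > 0.8: h=8 (|e|=5.4), h=9 (|e|=3.4), h=11 (|e|=1.8), h=13 (|e|=1.6), h=14 (|e|=1), h=16 (|e|=2.8) → 6

6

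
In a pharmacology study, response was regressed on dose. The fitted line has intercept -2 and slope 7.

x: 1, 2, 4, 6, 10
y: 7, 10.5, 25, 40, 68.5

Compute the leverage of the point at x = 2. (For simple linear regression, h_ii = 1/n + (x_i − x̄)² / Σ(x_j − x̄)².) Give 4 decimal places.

h = 0.3320

x̄ = (1 + 2 + 4 + 6 + 10)/5 = 4.6
Σ(x − x̄)² = 12.96 + 6.76 + 0.36 + 1.96 + 29.16 = 51.2
h = 1/5 + (-2.6)²/51.2 = 0.2 + 0.132031 = 0.3320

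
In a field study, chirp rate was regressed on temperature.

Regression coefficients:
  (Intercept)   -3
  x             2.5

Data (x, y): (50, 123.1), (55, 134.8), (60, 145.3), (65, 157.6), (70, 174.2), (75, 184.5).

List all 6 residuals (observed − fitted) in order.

x=50: ŷ = -3 + 2.5·50 = 122; r = 123.1 − 122 = 1.1
x=55: ŷ = -3 + 2.5·55 = 134.5; r = 134.8 − 134.5 = 0.3
x=60: ŷ = -3 + 2.5·60 = 147; r = 145.3 − 147 = -1.7
x=65: ŷ = -3 + 2.5·65 = 159.5; r = 157.6 − 159.5 = -1.9
x=70: ŷ = -3 + 2.5·70 = 172; r = 174.2 − 172 = 2.2
x=75: ŷ = -3 + 2.5·75 = 184.5; r = 184.5 − 184.5 = 0

1.1, 0.3, -1.7, -1.9, 2.2, 0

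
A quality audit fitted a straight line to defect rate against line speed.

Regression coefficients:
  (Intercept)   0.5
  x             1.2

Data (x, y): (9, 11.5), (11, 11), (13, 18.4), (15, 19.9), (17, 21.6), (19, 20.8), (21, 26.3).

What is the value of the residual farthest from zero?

x=9: ŷ = 0.5 + 1.2·9 = 11.3; e = 11.5 − 11.3 = 0.2
x=11: ŷ = 0.5 + 1.2·11 = 13.7; e = 11 − 13.7 = -2.7
x=13: ŷ = 0.5 + 1.2·13 = 16.1; e = 18.4 − 16.1 = 2.3
x=15: ŷ = 0.5 + 1.2·15 = 18.5; e = 19.9 − 18.5 = 1.4
x=17: ŷ = 0.5 + 1.2·17 = 20.9; e = 21.6 − 20.9 = 0.7
x=19: ŷ = 0.5 + 1.2·19 = 23.3; e = 20.8 − 23.3 = -2.5
x=21: ŷ = 0.5 + 1.2·21 = 25.7; e = 26.3 − 25.7 = 0.6
Largest |e| is 2.7 at x = 11, residual -2.7.

e = -2.7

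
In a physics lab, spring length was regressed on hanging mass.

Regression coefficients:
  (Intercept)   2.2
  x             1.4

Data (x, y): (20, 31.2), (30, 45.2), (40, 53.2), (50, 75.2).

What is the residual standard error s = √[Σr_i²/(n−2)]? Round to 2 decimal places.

x=20: ŷ = 2.2 + 1.4·20 = 30.2; r = 31.2 − 30.2 = 1
x=30: ŷ = 2.2 + 1.4·30 = 44.2; r = 45.2 − 44.2 = 1
x=40: ŷ = 2.2 + 1.4·40 = 58.2; r = 53.2 − 58.2 = -5
x=50: ŷ = 2.2 + 1.4·50 = 72.2; r = 75.2 − 72.2 = 3
SSE = 1 + 1 + 25 + 9 = 36
s = √(36/2) = √18 ≈ 4.24

s = 4.24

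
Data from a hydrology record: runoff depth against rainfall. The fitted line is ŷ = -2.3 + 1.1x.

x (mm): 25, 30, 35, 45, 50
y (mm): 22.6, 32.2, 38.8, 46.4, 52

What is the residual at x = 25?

ŷ = -2.3 + 1.1·25 = 25.2
r = 22.6 − 25.2 = -2.6

r = -2.6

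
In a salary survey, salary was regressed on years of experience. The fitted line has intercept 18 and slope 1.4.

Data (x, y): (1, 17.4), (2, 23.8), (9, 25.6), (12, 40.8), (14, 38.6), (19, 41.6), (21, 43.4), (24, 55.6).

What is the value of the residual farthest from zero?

x=1: ŷ = 18 + 1.4·1 = 19.4; r = 17.4 − 19.4 = -2
x=2: ŷ = 18 + 1.4·2 = 20.8; r = 23.8 − 20.8 = 3
x=9: ŷ = 18 + 1.4·9 = 30.6; r = 25.6 − 30.6 = -5
x=12: ŷ = 18 + 1.4·12 = 34.8; r = 40.8 − 34.8 = 6
x=14: ŷ = 18 + 1.4·14 = 37.6; r = 38.6 − 37.6 = 1
x=19: ŷ = 18 + 1.4·19 = 44.6; r = 41.6 − 44.6 = -3
x=21: ŷ = 18 + 1.4·21 = 47.4; r = 43.4 − 47.4 = -4
x=24: ŷ = 18 + 1.4·24 = 51.6; r = 55.6 − 51.6 = 4
Largest |r| is 6 at x = 12, residual 6.

r = 6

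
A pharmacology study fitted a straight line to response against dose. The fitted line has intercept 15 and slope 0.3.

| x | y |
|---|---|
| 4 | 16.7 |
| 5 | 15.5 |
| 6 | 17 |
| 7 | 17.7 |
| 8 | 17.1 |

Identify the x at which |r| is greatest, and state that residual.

x=4: ŷ = 15 + 0.3·4 = 16.2; r = 16.7 − 16.2 = 0.5
x=5: ŷ = 15 + 0.3·5 = 16.5; r = 15.5 − 16.5 = -1
x=6: ŷ = 15 + 0.3·6 = 16.8; r = 17 − 16.8 = 0.2
x=7: ŷ = 15 + 0.3·7 = 17.1; r = 17.7 − 17.1 = 0.6
x=8: ŷ = 15 + 0.3·8 = 17.4; r = 17.1 − 17.4 = -0.3
Largest |r| is 1 at x = 5, residual -1.

x = 5, r = -1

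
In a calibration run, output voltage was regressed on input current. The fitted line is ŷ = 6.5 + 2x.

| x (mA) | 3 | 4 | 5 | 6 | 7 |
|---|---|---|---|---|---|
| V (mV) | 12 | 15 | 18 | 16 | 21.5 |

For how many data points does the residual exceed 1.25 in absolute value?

x=3: ŷ = 6.5 + 2·3 = 12.5; r = 12 − 12.5 = -0.5
x=4: ŷ = 6.5 + 2·4 = 14.5; r = 15 − 14.5 = 0.5
x=5: ŷ = 6.5 + 2·5 = 16.5; r = 18 − 16.5 = 1.5
x=6: ŷ = 6.5 + 2·6 = 18.5; r = 16 − 18.5 = -2.5
x=7: ŷ = 6.5 + 2·7 = 20.5; r = 21.5 − 20.5 = 1
|r| > 1.25: x=5 (|r|=1.5), x=6 (|r|=2.5) → 2

2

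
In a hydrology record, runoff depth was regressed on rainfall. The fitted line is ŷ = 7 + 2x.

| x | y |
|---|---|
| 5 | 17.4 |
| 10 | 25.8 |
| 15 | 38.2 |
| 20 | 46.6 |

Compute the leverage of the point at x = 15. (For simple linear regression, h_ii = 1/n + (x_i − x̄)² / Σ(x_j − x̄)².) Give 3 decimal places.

x̄ = (5 + 10 + 15 + 20)/4 = 12.5
Σ(x − x̄)² = 56.25 + 6.25 + 6.25 + 56.25 = 125
h = 1/4 + (2.5)²/125 = 0.25 + 0.05 = 0.300

h = 0.300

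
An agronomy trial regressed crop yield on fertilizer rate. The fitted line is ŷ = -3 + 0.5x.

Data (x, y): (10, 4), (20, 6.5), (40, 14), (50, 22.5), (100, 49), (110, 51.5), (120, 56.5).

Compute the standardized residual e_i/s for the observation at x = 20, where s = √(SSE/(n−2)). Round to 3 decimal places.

-0.264

x=10: ŷ = -3 + 0.5·10 = 2; e = 4 − 2 = 2
x=20: ŷ = -3 + 0.5·20 = 7; e = 6.5 − 7 = -0.5
x=40: ŷ = -3 + 0.5·40 = 17; e = 14 − 17 = -3
x=50: ŷ = -3 + 0.5·50 = 22; e = 22.5 − 22 = 0.5
x=100: ŷ = -3 + 0.5·100 = 47; e = 49 − 47 = 2
x=110: ŷ = -3 + 0.5·110 = 52; e = 51.5 − 52 = -0.5
x=120: ŷ = -3 + 0.5·120 = 57; e = 56.5 − 57 = -0.5
SSE = 4 + 0.25 + 9 + 0.25 + 4 + 0.25 + 0.25 = 18
s = √(18/5) = 1.89737
e/s = -0.5 / 1.89737 = -0.264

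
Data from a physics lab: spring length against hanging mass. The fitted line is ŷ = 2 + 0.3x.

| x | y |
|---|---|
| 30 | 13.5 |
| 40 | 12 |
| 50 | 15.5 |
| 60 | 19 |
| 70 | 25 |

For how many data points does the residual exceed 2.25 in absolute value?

1

x=30: ŷ = 2 + 0.3·30 = 11; e = 13.5 − 11 = 2.5
x=40: ŷ = 2 + 0.3·40 = 14; e = 12 − 14 = -2
x=50: ŷ = 2 + 0.3·50 = 17; e = 15.5 − 17 = -1.5
x=60: ŷ = 2 + 0.3·60 = 20; e = 19 − 20 = -1
x=70: ŷ = 2 + 0.3·70 = 23; e = 25 − 23 = 2
|e| > 2.25: x=30 (|e|=2.5) → 1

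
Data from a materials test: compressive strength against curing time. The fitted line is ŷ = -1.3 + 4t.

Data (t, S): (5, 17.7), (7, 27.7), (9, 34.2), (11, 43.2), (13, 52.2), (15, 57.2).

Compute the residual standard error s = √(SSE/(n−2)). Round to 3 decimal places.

s = 1.323

t=5: ŷ = -1.3 + 4·5 = 18.7; r = 17.7 − 18.7 = -1
t=7: ŷ = -1.3 + 4·7 = 26.7; r = 27.7 − 26.7 = 1
t=9: ŷ = -1.3 + 4·9 = 34.7; r = 34.2 − 34.7 = -0.5
t=11: ŷ = -1.3 + 4·11 = 42.7; r = 43.2 − 42.7 = 0.5
t=13: ŷ = -1.3 + 4·13 = 50.7; r = 52.2 − 50.7 = 1.5
t=15: ŷ = -1.3 + 4·15 = 58.7; r = 57.2 − 58.7 = -1.5
SSE = 1 + 1 + 0.25 + 0.25 + 2.25 + 2.25 = 7
s = √(7/4) = √1.75 ≈ 1.323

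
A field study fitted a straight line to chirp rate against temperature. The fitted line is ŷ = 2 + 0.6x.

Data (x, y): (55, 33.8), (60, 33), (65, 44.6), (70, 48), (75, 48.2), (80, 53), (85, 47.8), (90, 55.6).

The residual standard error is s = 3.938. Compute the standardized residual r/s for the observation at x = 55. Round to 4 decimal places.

-0.3047

ŷ = 2 + 0.6·55 = 35
r = 33.8 − 35 = -1.2
r/s = -1.2 / 3.938 = -0.3047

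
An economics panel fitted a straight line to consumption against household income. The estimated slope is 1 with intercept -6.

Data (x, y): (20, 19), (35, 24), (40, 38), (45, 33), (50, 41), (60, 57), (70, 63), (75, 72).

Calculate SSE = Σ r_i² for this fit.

x=20: ŷ = -6 + 20 = 14; r = 19 − 14 = 5
x=35: ŷ = -6 + 35 = 29; r = 24 − 29 = -5
x=40: ŷ = -6 + 40 = 34; r = 38 − 34 = 4
x=45: ŷ = -6 + 45 = 39; r = 33 − 39 = -6
x=50: ŷ = -6 + 50 = 44; r = 41 − 44 = -3
x=60: ŷ = -6 + 60 = 54; r = 57 − 54 = 3
x=70: ŷ = -6 + 70 = 64; r = 63 − 64 = -1
x=75: ŷ = -6 + 75 = 69; r = 72 − 69 = 3
SSE = 25 + 25 + 16 + 36 + 9 + 9 + 1 + 9 = 130

SSE = 130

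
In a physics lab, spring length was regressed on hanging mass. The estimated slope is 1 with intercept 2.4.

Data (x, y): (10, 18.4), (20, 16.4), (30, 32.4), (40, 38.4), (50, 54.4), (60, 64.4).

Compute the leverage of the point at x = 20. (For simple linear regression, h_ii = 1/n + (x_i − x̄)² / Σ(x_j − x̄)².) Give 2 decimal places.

x̄ = (10 + 20 + 30 + 40 + 50 + 60)/6 = 35
Σ(x − x̄)² = 625 + 225 + 25 + 25 + 225 + 625 = 1750
h = 1/6 + (-15)²/1750 = 0.166667 + 0.128571 = 0.30

h = 0.30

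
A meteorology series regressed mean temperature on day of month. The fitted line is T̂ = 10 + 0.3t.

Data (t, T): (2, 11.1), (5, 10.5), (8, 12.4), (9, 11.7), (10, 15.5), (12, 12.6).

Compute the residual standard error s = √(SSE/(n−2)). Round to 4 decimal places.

t=2: T̂ = 10 + 0.3·2 = 10.6; r = 11.1 − 10.6 = 0.5
t=5: T̂ = 10 + 0.3·5 = 11.5; r = 10.5 − 11.5 = -1
t=8: T̂ = 10 + 0.3·8 = 12.4; r = 12.4 − 12.4 = 0
t=9: T̂ = 10 + 0.3·9 = 12.7; r = 11.7 − 12.7 = -1
t=10: T̂ = 10 + 0.3·10 = 13; r = 15.5 − 13 = 2.5
t=12: T̂ = 10 + 0.3·12 = 13.6; r = 12.6 − 13.6 = -1
SSE = 0.25 + 1 + 0 + 1 + 6.25 + 1 = 9.5
s = √(9.5/4) = √2.375 ≈ 1.5411

s = 1.5411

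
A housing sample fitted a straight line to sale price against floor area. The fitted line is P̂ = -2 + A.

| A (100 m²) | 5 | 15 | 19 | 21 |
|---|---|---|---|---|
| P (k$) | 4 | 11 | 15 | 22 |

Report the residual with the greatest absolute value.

A=5: P̂ = -2 + 5 = 3; e = 4 − 3 = 1
A=15: P̂ = -2 + 15 = 13; e = 11 − 13 = -2
A=19: P̂ = -2 + 19 = 17; e = 15 − 17 = -2
A=21: P̂ = -2 + 21 = 19; e = 22 − 19 = 3
Largest |e| is 3 at A = 21, residual 3.

e = 3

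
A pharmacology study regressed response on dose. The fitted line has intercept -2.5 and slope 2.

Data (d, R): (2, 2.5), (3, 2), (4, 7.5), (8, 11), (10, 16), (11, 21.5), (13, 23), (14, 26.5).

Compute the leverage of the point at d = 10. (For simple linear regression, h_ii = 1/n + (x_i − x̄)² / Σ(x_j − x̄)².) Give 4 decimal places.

h = 0.1483

d̄ = (2 + 3 + 4 + 8 + 10 + 11 + 13 + 14)/8 = 8.125
Σ(d − d̄)² = 37.5156 + 26.2656 + 17.0156 + 0.015625 + 3.51562 + 8.26562 + 23.7656 + 34.5156 = 150.875
h = 1/8 + (1.875)²/150.875 = 0.125 + 0.0233016 = 0.1483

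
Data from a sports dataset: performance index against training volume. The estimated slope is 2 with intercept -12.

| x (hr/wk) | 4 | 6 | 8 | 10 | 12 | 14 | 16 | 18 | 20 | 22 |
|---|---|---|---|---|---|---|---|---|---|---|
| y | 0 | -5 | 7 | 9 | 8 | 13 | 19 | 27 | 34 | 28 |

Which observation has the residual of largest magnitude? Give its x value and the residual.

x = 20, e = 6

x=4: ŷ = -12 + 2·4 = -4; e = 0 − (-4) = 4
x=6: ŷ = -12 + 2·6 = 0; e = -5 − 0 = -5
x=8: ŷ = -12 + 2·8 = 4; e = 7 − 4 = 3
x=10: ŷ = -12 + 2·10 = 8; e = 9 − 8 = 1
x=12: ŷ = -12 + 2·12 = 12; e = 8 − 12 = -4
x=14: ŷ = -12 + 2·14 = 16; e = 13 − 16 = -3
x=16: ŷ = -12 + 2·16 = 20; e = 19 − 20 = -1
x=18: ŷ = -12 + 2·18 = 24; e = 27 − 24 = 3
x=20: ŷ = -12 + 2·20 = 28; e = 34 − 28 = 6
x=22: ŷ = -12 + 2·22 = 32; e = 28 − 32 = -4
Largest |e| is 6 at x = 20, residual 6.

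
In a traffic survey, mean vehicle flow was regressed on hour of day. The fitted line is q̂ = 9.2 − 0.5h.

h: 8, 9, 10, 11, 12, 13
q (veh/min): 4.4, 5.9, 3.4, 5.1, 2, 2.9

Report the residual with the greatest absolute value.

h=8: q̂ = 9.2 − 0.5·8 = 5.2; e = 4.4 − 5.2 = -0.8
h=9: q̂ = 9.2 − 0.5·9 = 4.7; e = 5.9 − 4.7 = 1.2
h=10: q̂ = 9.2 − 0.5·10 = 4.2; e = 3.4 − 4.2 = -0.8
h=11: q̂ = 9.2 − 0.5·11 = 3.7; e = 5.1 − 3.7 = 1.4
h=12: q̂ = 9.2 − 0.5·12 = 3.2; e = 2 − 3.2 = -1.2
h=13: q̂ = 9.2 − 0.5·13 = 2.7; e = 2.9 − 2.7 = 0.2
Largest |e| is 1.4 at h = 11, residual 1.4.

e = 1.4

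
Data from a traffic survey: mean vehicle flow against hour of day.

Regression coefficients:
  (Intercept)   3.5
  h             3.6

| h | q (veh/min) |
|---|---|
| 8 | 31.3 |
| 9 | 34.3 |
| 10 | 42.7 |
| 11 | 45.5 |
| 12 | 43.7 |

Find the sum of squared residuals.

h=8: ŷ = 3.5 + 3.6·8 = 32.3; e = 31.3 − 32.3 = -1
h=9: ŷ = 3.5 + 3.6·9 = 35.9; e = 34.3 − 35.9 = -1.6
h=10: ŷ = 3.5 + 3.6·10 = 39.5; e = 42.7 − 39.5 = 3.2
h=11: ŷ = 3.5 + 3.6·11 = 43.1; e = 45.5 − 43.1 = 2.4
h=12: ŷ = 3.5 + 3.6·12 = 46.7; e = 43.7 − 46.7 = -3
SSE = 1 + 2.56 + 10.24 + 5.76 + 9 = 28.56

SSE = 28.56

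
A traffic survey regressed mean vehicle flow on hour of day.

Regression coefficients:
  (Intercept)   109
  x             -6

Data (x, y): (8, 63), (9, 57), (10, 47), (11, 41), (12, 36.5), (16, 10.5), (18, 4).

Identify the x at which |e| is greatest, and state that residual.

x=8: ŷ = 109 − 6·8 = 61; e = 63 − 61 = 2
x=9: ŷ = 109 − 6·9 = 55; e = 57 − 55 = 2
x=10: ŷ = 109 − 6·10 = 49; e = 47 − 49 = -2
x=11: ŷ = 109 − 6·11 = 43; e = 41 − 43 = -2
x=12: ŷ = 109 − 6·12 = 37; e = 36.5 − 37 = -0.5
x=16: ŷ = 109 − 6·16 = 13; e = 10.5 − 13 = -2.5
x=18: ŷ = 109 − 6·18 = 1; e = 4 − 1 = 3
Largest |e| is 3 at x = 18, residual 3.

x = 18, e = 3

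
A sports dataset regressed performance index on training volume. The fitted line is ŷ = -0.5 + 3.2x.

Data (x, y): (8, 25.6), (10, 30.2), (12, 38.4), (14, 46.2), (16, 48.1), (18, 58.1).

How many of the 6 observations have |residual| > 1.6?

2

x=8: ŷ = -0.5 + 3.2·8 = 25.1; r = 25.6 − 25.1 = 0.5
x=10: ŷ = -0.5 + 3.2·10 = 31.5; r = 30.2 − 31.5 = -1.3
x=12: ŷ = -0.5 + 3.2·12 = 37.9; r = 38.4 − 37.9 = 0.5
x=14: ŷ = -0.5 + 3.2·14 = 44.3; r = 46.2 − 44.3 = 1.9
x=16: ŷ = -0.5 + 3.2·16 = 50.7; r = 48.1 − 50.7 = -2.6
x=18: ŷ = -0.5 + 3.2·18 = 57.1; r = 58.1 − 57.1 = 1
|r| > 1.6: x=14 (|r|=1.9), x=16 (|r|=2.6) → 2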